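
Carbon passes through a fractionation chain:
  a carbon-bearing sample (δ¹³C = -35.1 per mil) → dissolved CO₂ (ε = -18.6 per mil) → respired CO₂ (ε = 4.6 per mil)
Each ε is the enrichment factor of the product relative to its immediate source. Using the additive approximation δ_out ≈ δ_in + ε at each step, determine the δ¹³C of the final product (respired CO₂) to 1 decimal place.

step 1: δ ≈ -35.1 + (-18.6) = -53.7 per mil
step 2: δ ≈ -53.7 + (4.6) = -49.1 per mil

-49.1 per mil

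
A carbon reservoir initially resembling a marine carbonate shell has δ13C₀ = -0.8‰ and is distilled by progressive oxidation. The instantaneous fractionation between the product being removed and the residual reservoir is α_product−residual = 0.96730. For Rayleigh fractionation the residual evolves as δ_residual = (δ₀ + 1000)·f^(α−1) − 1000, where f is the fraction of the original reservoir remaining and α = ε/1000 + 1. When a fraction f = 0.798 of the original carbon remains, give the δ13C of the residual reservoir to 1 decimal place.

Rayleigh residual: δ_res = (δ₀ + 1000)·f^(α−1) − 1000
α − 1 = -0.03270
f^(α−1) = 0.798^(-0.03270) = 1.007406
δ_res = (-0.8 + 1000) × 1.007406 − 1000 = 1006.600 − 1000 = 6.60‰

6.6‰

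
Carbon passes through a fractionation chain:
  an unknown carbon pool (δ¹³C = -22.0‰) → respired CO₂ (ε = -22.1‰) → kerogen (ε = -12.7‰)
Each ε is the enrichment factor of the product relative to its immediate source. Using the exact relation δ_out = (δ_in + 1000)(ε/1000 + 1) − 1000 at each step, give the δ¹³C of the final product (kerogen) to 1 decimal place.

-55.8‰

step 1: δ = (-22.00 + 1000)·(-22.1/1000 + 1) − 1000 = -43.61‰
step 2: δ = (-43.61 + 1000)·(-12.7/1000 + 1) − 1000 = -55.76‰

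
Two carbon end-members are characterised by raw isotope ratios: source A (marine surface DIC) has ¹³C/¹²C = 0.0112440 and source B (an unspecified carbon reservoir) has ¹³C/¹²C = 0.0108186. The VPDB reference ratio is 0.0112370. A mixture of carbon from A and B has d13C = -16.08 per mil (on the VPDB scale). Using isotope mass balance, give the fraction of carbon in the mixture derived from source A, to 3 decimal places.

δ_A = (0.0112440/0.0112370 − 1)×1000 = (1.000623 − 1)×1000 = 0.623 per mil
δ_B = (0.0108186/0.0112370 − 1)×1000 = (0.962766 − 1)×1000 = -37.234 per mil
f_A = (δ_mix − δ_B)/(δ_A − δ_B) = (-16.08 − (-37.234))/(0.623 − (-37.234))
f_A = 21.154 / 37.857 = 0.5588

0.559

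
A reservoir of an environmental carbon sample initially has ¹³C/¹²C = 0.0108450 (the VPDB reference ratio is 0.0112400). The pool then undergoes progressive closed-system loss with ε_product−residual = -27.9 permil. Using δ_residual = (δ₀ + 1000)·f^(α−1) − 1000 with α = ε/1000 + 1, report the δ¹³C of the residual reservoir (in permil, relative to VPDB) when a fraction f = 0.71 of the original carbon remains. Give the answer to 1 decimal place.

δ₀ = (0.0108450/0.0112400 − 1)×1000 = (0.964858 − 1)×1000 = -35.142 permil
α − 1 = ε/1000 = -0.0279
f^(α−1) = 0.71^(-0.0279) = 1.009601
δ_res = (-35.142 + 1000) × 1.009601 − 1000 = 974.122 − 1000 = -25.88 permil

-25.9 permil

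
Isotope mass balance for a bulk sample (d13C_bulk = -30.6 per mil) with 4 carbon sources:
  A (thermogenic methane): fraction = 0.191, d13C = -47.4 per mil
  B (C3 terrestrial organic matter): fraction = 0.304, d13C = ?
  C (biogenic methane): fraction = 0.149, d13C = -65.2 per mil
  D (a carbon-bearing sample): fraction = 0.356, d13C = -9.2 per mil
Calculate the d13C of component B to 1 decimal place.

-28.1 per mil

Isotope mass balance: δ_bulk = Σ fᵢ·δᵢ.
-30.6 = 0.191×(-47.4) + 0.304×δ_B + 0.149×(-65.2) + 0.356×(-9.2)
0.304·δ_B = -30.6 − (-22.043) = -8.557
δ_B = -8.557 / 0.304 = -28.15 per mil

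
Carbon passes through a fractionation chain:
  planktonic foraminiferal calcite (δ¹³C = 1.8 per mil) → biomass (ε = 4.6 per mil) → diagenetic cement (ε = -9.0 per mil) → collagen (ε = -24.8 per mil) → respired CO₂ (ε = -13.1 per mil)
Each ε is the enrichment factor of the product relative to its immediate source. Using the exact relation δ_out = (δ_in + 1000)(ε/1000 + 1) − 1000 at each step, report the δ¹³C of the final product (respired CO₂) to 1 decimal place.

step 1: δ = (1.80 + 1000)·(4.6/1000 + 1) − 1000 = 6.41 per mil
step 2: δ = (6.41 + 1000)·(-9.0/1000 + 1) − 1000 = -2.65 per mil
step 3: δ = (-2.65 + 1000)·(-24.8/1000 + 1) − 1000 = -27.38 per mil
step 4: δ = (-27.38 + 1000)·(-13.1/1000 + 1) − 1000 = -40.12 per mil

-40.1 per mil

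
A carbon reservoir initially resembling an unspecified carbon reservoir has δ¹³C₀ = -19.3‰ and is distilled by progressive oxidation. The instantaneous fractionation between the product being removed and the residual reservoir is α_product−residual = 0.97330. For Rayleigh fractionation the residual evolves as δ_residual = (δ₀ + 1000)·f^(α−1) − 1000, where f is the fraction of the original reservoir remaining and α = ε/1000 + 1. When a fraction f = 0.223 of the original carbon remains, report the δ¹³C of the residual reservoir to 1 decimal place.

20.8‰

Rayleigh residual: δ_res = (δ₀ + 1000)·f^(α−1) − 1000
α − 1 = -0.02670
f^(α−1) = 0.223^(-0.02670) = 1.040879
δ_res = (-19.3 + 1000) × 1.040879 − 1000 = 1020.790 − 1000 = 20.79‰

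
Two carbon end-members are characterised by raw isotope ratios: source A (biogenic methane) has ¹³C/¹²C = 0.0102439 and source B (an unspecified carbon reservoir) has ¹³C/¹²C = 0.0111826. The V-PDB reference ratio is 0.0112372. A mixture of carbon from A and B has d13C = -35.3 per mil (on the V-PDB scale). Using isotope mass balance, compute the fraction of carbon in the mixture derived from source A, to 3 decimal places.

0.364

δ_A = (0.0102439/0.0112372 − 1)×1000 = (0.911606 − 1)×1000 = -88.394 per mil
δ_B = (0.0111826/0.0112372 − 1)×1000 = (0.995141 − 1)×1000 = -4.859 per mil
f_A = (δ_mix − δ_B)/(δ_A − δ_B) = (-35.3 − (-4.859))/(-88.394 − (-4.859))
f_A = -30.441 / -83.535 = 0.3644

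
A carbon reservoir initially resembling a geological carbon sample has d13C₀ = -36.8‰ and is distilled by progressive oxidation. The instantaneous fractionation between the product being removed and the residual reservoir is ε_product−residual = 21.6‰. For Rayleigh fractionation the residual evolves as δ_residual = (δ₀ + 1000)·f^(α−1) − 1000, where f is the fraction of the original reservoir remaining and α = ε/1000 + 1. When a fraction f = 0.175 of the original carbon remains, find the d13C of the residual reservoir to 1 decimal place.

-72.4‰

Rayleigh residual: δ_res = (δ₀ + 1000)·f^(α−1) − 1000
α = ε/1000 + 1 = 1.02160, so α − 1 = 0.02160
f^(α−1) = 0.175^(0.02160) = 0.963052
δ_res = (-36.8 + 1000) × 0.963052 − 1000 = 927.611 − 1000 = -72.39‰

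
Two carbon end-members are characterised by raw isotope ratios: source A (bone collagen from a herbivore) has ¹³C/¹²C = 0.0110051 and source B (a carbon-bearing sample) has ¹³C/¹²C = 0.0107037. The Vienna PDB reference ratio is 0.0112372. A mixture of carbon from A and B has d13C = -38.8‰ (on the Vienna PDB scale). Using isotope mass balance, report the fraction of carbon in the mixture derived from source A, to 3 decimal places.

0.323

δ_A = (0.0110051/0.0112372 − 1)×1000 = (0.979345 − 1)×1000 = -20.655‰
δ_B = (0.0107037/0.0112372 − 1)×1000 = (0.952524 − 1)×1000 = -47.476‰
f_A = (δ_mix − δ_B)/(δ_A − δ_B) = (-38.8 − (-47.476))/(-20.655 − (-47.476))
f_A = 8.676 / 26.822 = 0.3235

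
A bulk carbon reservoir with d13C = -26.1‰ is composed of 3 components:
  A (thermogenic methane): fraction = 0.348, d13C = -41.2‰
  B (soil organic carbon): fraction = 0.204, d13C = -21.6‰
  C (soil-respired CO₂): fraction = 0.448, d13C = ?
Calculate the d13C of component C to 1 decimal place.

-16.4‰

Isotope mass balance: δ_bulk = Σ fᵢ·δᵢ.
-26.1 = 0.348×(-41.2) + 0.204×(-21.6) + 0.448×δ_C
0.448·δ_C = -26.1 − (-18.744) = -7.356
δ_C = -7.356 / 0.448 = -16.42‰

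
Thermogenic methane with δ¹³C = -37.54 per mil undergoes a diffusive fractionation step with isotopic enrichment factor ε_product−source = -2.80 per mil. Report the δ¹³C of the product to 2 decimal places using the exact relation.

To first order, δ_product ≈ δ_source + ε = -40.34 per mil.
Exactly, δ_product = (δ_source + 1000)·(ε/1000 + 1) − 1000.
δ_product = (-37.54 + 1000) × (-2.80/1000 + 1) − 1000
δ_product = -40.235 per mil

-40.23 per mil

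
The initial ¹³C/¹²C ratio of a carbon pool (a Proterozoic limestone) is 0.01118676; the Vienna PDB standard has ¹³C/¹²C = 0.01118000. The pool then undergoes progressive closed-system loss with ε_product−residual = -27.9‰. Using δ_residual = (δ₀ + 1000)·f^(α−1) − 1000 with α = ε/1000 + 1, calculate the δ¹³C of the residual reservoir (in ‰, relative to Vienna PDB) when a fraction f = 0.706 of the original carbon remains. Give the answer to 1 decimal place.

10.4‰

δ₀ = (0.01118676/0.01118000 − 1)×1000 = (1.000605 − 1)×1000 = 0.605‰
α − 1 = ε/1000 = -0.0279
f^(α−1) = 0.706^(-0.0279) = 1.009760
δ_res = (0.605 + 1000) × 1.009760 − 1000 = 1010.371 − 1000 = 10.37‰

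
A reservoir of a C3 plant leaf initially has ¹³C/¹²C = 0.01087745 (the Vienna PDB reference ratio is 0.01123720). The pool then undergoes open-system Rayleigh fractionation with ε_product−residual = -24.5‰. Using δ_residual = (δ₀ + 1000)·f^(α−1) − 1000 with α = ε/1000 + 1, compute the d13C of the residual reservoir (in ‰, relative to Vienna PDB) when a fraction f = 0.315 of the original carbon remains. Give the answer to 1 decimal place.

-4.2‰

δ₀ = (0.01087745/0.01123720 − 1)×1000 = (0.967986 − 1)×1000 = -32.014‰
α − 1 = ε/1000 = -0.0245
f^(α−1) = 0.315^(-0.0245) = 1.028706
δ_res = (-32.014 + 1000) × 1.028706 − 1000 = 995.773 − 1000 = -4.23‰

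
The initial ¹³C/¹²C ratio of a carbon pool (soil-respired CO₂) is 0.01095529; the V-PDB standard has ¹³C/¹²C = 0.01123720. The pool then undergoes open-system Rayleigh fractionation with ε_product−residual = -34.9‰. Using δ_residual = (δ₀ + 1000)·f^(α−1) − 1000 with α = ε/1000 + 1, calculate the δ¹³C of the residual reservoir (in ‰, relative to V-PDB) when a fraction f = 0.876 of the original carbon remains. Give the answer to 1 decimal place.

δ₀ = (0.01095529/0.01123720 − 1)×1000 = (0.974913 − 1)×1000 = -25.087‰
α − 1 = ε/1000 = -0.0349
f^(α−1) = 0.876^(-0.0349) = 1.004631
δ_res = (-25.087 + 1000) × 1.004631 − 1000 = 979.428 − 1000 = -20.57‰

-20.6‰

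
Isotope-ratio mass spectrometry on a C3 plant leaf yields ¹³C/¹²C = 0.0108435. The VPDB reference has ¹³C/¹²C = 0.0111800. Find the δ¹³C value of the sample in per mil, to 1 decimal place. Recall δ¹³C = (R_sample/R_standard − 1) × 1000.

δ¹³C = (R_sample / R_standard − 1) × 1000
R_sample / R_standard = 0.0108435 / 0.0111800 = 0.969902
δ¹³C = (0.969902 − 1) × 1000 = -30.10 per mil

-30.1 per mil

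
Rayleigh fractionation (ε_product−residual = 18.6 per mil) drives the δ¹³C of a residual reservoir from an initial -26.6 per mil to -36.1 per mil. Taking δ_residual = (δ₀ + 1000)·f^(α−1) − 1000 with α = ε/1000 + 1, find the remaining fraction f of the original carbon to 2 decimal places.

α − 1 = ε/1000 = 0.0186
(δ_res + 1000)/(δ₀ + 1000) = (-36.1 + 1000)/(-26.6 + 1000) = 963.9/973.4 = 0.990240
f = 0.990240^(1/0.0186) = exp(ln(0.990240)/0.0186) = exp(-0.00981/0.0186)
f = exp(-0.5273) = 0.5902

0.59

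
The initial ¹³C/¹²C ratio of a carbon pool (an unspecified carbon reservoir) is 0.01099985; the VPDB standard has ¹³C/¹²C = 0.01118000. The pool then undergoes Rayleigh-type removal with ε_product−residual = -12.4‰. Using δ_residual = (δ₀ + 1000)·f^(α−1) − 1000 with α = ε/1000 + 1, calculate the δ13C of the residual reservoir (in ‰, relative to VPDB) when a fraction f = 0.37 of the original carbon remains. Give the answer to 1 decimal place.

-3.9‰

δ₀ = (0.01099985/0.01118000 − 1)×1000 = (0.983886 − 1)×1000 = -16.114‰
α − 1 = ε/1000 = -0.0124
f^(α−1) = 0.37^(-0.0124) = 1.012405
δ_res = (-16.114 + 1000) × 1.012405 − 1000 = 996.092 − 1000 = -3.91‰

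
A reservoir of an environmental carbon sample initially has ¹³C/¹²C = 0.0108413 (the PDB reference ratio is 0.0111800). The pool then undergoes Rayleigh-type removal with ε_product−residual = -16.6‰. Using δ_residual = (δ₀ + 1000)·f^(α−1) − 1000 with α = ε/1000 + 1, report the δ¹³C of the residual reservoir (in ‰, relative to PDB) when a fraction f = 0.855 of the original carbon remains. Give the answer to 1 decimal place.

δ₀ = (0.0108413/0.0111800 − 1)×1000 = (0.969705 − 1)×1000 = -30.295‰
α − 1 = ε/1000 = -0.0166
f^(α−1) = 0.855^(-0.0166) = 1.002604
δ_res = (-30.295 + 1000) × 1.002604 − 1000 = 972.230 − 1000 = -27.77‰

-27.8‰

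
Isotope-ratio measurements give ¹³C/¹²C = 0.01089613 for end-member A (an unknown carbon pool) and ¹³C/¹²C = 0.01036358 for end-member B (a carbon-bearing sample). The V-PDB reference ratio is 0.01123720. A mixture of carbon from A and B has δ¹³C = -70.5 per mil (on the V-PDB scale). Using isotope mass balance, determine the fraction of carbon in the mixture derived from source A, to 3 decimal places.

0.153

δ_A = (0.01089613/0.01123720 − 1)×1000 = (0.969648 − 1)×1000 = -30.352 per mil
δ_B = (0.01036358/0.01123720 − 1)×1000 = (0.922256 − 1)×1000 = -77.744 per mil
f_A = (δ_mix − δ_B)/(δ_A − δ_B) = (-70.5 − (-77.744))/(-30.352 − (-77.744))
f_A = 7.244 / 47.392 = 0.1528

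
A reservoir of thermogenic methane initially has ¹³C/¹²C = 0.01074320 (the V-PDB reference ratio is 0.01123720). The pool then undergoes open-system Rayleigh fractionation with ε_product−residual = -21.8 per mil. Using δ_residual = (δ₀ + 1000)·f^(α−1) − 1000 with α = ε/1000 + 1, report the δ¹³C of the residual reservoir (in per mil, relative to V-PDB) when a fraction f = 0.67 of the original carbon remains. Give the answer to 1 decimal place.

-35.6 per mil

δ₀ = (0.01074320/0.01123720 − 1)×1000 = (0.956039 − 1)×1000 = -43.961 per mil
α − 1 = ε/1000 = -0.0218
f^(α−1) = 0.67^(-0.0218) = 1.008769
δ_res = (-43.961 + 1000) × 1.008769 − 1000 = 964.422 − 1000 = -35.58 per mil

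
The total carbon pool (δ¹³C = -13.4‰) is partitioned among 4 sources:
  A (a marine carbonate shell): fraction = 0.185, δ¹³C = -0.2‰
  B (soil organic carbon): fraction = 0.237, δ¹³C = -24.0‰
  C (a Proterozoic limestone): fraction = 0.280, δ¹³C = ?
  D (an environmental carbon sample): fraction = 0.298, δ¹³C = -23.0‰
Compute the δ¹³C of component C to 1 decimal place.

Isotope mass balance: δ_bulk = Σ fᵢ·δᵢ.
-13.4 = 0.185×(-0.2) + 0.237×(-24.0) + 0.280×δ_C + 0.298×(-23.0)
0.280·δ_C = -13.4 − (-12.579) = -0.821
δ_C = -0.821 / 0.280 = -2.93‰

-2.9‰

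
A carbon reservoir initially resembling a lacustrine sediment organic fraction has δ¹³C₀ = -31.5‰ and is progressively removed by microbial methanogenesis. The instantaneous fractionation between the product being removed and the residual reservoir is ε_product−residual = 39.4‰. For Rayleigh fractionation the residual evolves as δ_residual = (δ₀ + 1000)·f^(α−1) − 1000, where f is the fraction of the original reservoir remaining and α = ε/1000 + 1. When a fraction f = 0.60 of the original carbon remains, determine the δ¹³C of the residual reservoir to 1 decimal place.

Rayleigh residual: δ_res = (δ₀ + 1000)·f^(α−1) − 1000
α = ε/1000 + 1 = 1.03940, so α − 1 = 0.03940
f^(α−1) = 0.60^(0.03940) = 0.980075
δ_res = (-31.5 + 1000) × 0.980075 − 1000 = 949.202 − 1000 = -50.80‰

-50.8‰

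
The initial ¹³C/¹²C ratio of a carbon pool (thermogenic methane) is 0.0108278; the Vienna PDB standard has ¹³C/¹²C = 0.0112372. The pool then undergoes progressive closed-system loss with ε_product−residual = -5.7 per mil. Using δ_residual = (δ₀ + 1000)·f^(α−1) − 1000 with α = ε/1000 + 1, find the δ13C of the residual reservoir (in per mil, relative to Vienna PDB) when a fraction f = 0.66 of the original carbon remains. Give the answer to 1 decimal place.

δ₀ = (0.0108278/0.0112372 − 1)×1000 = (0.963567 − 1)×1000 = -36.433 per mil
α − 1 = ε/1000 = -0.0057
f^(α−1) = 0.66^(-0.0057) = 1.002371
δ_res = (-36.433 + 1000) × 1.002371 − 1000 = 965.852 − 1000 = -34.15 per mil

-34.1 per mil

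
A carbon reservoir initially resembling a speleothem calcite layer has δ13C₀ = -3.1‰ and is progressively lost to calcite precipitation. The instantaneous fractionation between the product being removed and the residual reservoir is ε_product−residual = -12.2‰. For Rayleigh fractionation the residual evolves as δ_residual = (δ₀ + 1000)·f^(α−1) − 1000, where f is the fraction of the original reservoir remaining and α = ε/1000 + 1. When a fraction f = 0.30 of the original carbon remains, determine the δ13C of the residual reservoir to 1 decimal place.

11.7‰

Rayleigh residual: δ_res = (δ₀ + 1000)·f^(α−1) − 1000
α = ε/1000 + 1 = 0.98780, so α − 1 = -0.01220
f^(α−1) = 0.30^(-0.01220) = 1.014797
δ_res = (-3.1 + 1000) × 1.014797 − 1000 = 1011.651 − 1000 = 11.65‰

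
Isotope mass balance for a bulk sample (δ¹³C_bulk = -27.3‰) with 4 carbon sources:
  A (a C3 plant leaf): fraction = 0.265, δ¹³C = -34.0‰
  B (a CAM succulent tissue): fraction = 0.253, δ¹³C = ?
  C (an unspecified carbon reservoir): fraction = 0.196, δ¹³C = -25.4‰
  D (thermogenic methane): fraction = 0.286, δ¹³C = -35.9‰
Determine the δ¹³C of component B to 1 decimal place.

Isotope mass balance: δ_bulk = Σ fᵢ·δᵢ.
-27.3 = 0.265×(-34.0) + 0.253×δ_B + 0.196×(-25.4) + 0.286×(-35.9)
0.253·δ_B = -27.3 − (-24.256) = -3.044
δ_B = -3.044 / 0.253 = -12.03‰

-12.0‰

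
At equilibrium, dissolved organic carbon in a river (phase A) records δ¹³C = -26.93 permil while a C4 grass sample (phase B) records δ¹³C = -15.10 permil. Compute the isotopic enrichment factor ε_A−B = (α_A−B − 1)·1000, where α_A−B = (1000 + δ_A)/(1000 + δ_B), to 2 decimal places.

-12.01 permil

α_A−B = (1000 + -26.93) / (1000 + -15.10) = 973.07 / 984.90 = 0.987989
ε_A−B = (0.987989 − 1) × 1000 = -12.011 permil
(The approximation ε ≈ δ_A − δ_B would give -11.83 permil.)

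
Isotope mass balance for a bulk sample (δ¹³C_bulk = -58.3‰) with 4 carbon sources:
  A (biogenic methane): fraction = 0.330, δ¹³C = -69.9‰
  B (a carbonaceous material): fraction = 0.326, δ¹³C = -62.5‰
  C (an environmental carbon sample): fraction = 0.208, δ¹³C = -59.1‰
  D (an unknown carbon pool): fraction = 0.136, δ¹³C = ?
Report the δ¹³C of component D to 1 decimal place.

-18.9‰

Isotope mass balance: δ_bulk = Σ fᵢ·δᵢ.
-58.3 = 0.330×(-69.9) + 0.326×(-62.5) + 0.208×(-59.1) + 0.136×δ_D
0.136·δ_D = -58.3 − (-55.735) = -2.565
δ_D = -2.565 / 0.136 = -18.86‰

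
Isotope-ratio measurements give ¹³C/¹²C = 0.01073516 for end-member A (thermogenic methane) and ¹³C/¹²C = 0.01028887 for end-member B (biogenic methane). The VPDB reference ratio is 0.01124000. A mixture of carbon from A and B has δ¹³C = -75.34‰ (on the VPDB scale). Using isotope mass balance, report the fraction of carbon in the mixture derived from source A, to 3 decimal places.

δ_A = (0.01073516/0.01124000 − 1)×1000 = (0.955085 − 1)×1000 = -44.915‰
δ_B = (0.01028887/0.01124000 − 1)×1000 = (0.915380 − 1)×1000 = -84.620‰
f_A = (δ_mix − δ_B)/(δ_A − δ_B) = (-75.34 − (-84.620))/(-44.915 − (-84.620))
f_A = 9.280 / 39.706 = 0.2337

0.234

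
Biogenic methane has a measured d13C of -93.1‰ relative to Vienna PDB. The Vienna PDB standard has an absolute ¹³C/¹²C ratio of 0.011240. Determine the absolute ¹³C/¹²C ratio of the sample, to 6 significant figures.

0.0101936

R_sample = R_standard × (d13C/1000 + 1)
R_sample = 0.011240 × (-93.1/1000 + 1) = 0.011240 × 0.906900
R_sample = 0.0101936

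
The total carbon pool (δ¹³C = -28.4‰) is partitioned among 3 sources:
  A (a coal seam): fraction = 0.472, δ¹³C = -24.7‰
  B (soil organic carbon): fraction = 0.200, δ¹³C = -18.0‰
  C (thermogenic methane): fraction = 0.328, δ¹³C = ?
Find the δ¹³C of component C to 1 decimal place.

-40.1‰

Isotope mass balance: δ_bulk = Σ fᵢ·δᵢ.
-28.4 = 0.472×(-24.7) + 0.200×(-18.0) + 0.328×δ_C
0.328·δ_C = -28.4 − (-15.258) = -13.142
δ_C = -13.142 / 0.328 = -40.07‰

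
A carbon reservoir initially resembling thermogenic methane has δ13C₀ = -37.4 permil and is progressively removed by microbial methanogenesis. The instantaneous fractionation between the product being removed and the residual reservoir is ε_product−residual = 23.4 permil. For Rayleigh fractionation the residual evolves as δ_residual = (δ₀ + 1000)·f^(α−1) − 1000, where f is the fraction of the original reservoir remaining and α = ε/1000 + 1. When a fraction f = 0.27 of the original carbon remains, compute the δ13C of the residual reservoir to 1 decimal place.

-66.4 permil

Rayleigh residual: δ_res = (δ₀ + 1000)·f^(α−1) − 1000
α = ε/1000 + 1 = 1.02340, so α − 1 = 0.02340
f^(α−1) = 0.27^(0.02340) = 0.969826
δ_res = (-37.4 + 1000) × 0.969826 − 1000 = 933.555 − 1000 = -66.45 permil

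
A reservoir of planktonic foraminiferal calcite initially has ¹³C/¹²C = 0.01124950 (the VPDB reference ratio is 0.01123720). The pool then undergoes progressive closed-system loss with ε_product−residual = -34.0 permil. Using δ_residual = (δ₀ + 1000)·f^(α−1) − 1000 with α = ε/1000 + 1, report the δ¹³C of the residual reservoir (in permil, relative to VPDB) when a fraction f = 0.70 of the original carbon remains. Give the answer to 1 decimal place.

13.3 permil

δ₀ = (0.01124950/0.01123720 − 1)×1000 = (1.001095 − 1)×1000 = 1.095 permil
α − 1 = ε/1000 = -0.0340
f^(α−1) = 0.70^(-0.0340) = 1.012201
δ_res = (1.095 + 1000) × 1.012201 − 1000 = 1013.309 − 1000 = 13.31 permil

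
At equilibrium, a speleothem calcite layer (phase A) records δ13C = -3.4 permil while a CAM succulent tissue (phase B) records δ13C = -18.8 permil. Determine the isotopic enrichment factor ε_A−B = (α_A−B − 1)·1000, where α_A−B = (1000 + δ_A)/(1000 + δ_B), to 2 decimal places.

15.70 permil

α_A−B = (1000 + -3.4) / (1000 + -18.8) = 996.6 / 981.2 = 1.015695
ε_A−B = (1.015695 − 1) × 1000 = 15.695 permil
(The approximation ε ≈ δ_A − δ_B would give 15.4 permil.)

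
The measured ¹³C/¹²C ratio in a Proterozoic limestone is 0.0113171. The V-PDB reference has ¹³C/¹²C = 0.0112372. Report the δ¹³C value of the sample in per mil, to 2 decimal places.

δ¹³C = (R_sample / R_standard − 1) × 1000
R_sample / R_standard = 0.0113171 / 0.0112372 = 1.007110
δ¹³C = (1.007110 − 1) × 1000 = 7.110 per mil

7.11 per mil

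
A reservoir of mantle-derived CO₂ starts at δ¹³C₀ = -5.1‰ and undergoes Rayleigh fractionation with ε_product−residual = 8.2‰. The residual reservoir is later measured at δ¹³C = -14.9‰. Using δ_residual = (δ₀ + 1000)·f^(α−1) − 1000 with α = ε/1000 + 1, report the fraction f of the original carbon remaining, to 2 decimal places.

0.30

α − 1 = ε/1000 = 0.0082
(δ_res + 1000)/(δ₀ + 1000) = (-14.9 + 1000)/(-5.1 + 1000) = 985.1/994.9 = 0.990150
f = 0.990150^(1/0.0082) = exp(ln(0.990150)/0.0082) = exp(-0.00990/0.0082)
f = exp(-1.2072) = 0.2990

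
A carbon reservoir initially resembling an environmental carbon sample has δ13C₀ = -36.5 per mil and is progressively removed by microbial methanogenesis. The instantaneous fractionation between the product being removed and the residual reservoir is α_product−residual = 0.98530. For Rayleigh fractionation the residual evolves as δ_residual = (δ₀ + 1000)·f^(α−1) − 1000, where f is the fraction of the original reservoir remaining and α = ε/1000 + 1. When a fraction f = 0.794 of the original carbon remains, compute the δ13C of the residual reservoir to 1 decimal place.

Rayleigh residual: δ_res = (δ₀ + 1000)·f^(α−1) − 1000
α − 1 = -0.01470
f^(α−1) = 0.794^(-0.01470) = 1.003397
δ_res = (-36.5 + 1000) × 1.003397 − 1000 = 966.773 − 1000 = -33.23 per mil

-33.2 per mil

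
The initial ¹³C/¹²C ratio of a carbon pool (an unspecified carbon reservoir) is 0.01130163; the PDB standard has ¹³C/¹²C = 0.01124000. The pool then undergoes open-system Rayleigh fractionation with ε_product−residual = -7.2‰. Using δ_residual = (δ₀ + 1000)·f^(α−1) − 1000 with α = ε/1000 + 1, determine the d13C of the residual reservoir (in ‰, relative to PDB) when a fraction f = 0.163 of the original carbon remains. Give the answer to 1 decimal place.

18.7‰

δ₀ = (0.01130163/0.01124000 − 1)×1000 = (1.005483 − 1)×1000 = 5.483‰
α − 1 = ε/1000 = -0.0072
f^(α−1) = 0.163^(-0.0072) = 1.013147
δ_res = (5.483 + 1000) × 1.013147 − 1000 = 1018.702 − 1000 = 18.70‰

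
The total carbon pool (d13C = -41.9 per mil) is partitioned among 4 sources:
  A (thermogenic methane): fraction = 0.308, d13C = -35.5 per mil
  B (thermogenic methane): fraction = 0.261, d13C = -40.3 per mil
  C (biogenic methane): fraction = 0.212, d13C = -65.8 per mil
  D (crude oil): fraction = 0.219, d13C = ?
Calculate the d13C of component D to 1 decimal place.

-29.7 per mil

Isotope mass balance: δ_bulk = Σ fᵢ·δᵢ.
-41.9 = 0.308×(-35.5) + 0.261×(-40.3) + 0.212×(-65.8) + 0.219×δ_D
0.219·δ_D = -41.9 − (-35.402) = -6.498
δ_D = -6.498 / 0.219 = -29.67 per mil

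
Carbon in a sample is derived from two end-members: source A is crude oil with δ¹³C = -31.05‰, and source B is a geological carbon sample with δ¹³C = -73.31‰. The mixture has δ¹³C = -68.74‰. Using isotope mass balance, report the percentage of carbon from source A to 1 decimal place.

δ_mix = f_A·δ_A + (1 − f_A)·δ_B  ⇒  f_A = (δ_mix − δ_B)/(δ_A − δ_B)
f_A = (-68.74 − (-73.31)) / (-31.05 − (-73.31))
f_A = 4.57 / 42.26 = 0.1081

10.8%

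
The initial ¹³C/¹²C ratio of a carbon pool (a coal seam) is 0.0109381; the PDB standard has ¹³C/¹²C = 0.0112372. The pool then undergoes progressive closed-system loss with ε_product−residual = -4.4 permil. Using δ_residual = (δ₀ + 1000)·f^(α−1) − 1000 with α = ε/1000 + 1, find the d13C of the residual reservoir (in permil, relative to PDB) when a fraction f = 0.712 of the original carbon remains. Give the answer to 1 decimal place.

-25.2 permil

δ₀ = (0.0109381/0.0112372 − 1)×1000 = (0.973383 − 1)×1000 = -26.617 permil
α − 1 = ε/1000 = -0.0044
f^(α−1) = 0.712^(-0.0044) = 1.001496
δ_res = (-26.617 + 1000) × 1.001496 − 1000 = 974.839 − 1000 = -25.16 permil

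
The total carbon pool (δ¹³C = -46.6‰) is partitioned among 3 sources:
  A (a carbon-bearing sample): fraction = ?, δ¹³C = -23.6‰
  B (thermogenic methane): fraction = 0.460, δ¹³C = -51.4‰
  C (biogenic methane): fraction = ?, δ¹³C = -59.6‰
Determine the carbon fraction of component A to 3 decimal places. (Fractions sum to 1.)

Let f_A and f_C be the unknown fractions; fractions sum to 1 so f_A + f_C = 0.540.
Mass balance: Σ fᵢ·δᵢ = δ_bulk ⇒ f_A·(-23.6) + f_C·(-59.6) = -46.6 − (-23.644) = -22.956
Substitute f_C = 0.540 − f_A:
f_A·(-23.6 − -59.6) = -22.956 − 0.540×(-59.6) = 9.228
f_A = 9.228 / 36.0 = 0.2563

0.256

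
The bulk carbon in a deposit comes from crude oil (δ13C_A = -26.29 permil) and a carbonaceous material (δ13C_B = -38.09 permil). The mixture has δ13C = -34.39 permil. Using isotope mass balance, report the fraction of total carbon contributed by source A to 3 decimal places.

δ_mix = f_A·δ_A + (1 − f_A)·δ_B  ⇒  f_A = (δ_mix − δ_B)/(δ_A − δ_B)
f_A = (-34.39 − (-38.09)) / (-26.29 − (-38.09))
f_A = 3.70 / 11.80 = 0.3136

0.314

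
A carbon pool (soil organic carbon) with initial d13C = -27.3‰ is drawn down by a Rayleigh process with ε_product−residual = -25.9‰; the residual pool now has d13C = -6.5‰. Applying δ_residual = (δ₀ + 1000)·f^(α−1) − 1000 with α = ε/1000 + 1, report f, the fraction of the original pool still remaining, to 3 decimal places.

α − 1 = ε/1000 = -0.0259
(δ_res + 1000)/(δ₀ + 1000) = (-6.5 + 1000)/(-27.3 + 1000) = 993.5/972.7 = 1.021384
f = 1.021384^(1/-0.0259) = exp(ln(1.021384)/-0.0259) = exp(0.02116/-0.0259)
f = exp(-0.8169) = 0.4418

0.442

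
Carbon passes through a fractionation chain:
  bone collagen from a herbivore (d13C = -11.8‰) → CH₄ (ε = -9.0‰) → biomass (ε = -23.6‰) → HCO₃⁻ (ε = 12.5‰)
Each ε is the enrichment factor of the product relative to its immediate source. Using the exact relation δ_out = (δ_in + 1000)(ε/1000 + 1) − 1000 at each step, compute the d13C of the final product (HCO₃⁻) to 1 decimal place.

-31.9‰

step 1: δ = (-11.80 + 1000)·(-9.0/1000 + 1) − 1000 = -20.69‰
step 2: δ = (-20.69 + 1000)·(-23.6/1000 + 1) − 1000 = -43.81‰
step 3: δ = (-43.81 + 1000)·(12.5/1000 + 1) − 1000 = -31.85‰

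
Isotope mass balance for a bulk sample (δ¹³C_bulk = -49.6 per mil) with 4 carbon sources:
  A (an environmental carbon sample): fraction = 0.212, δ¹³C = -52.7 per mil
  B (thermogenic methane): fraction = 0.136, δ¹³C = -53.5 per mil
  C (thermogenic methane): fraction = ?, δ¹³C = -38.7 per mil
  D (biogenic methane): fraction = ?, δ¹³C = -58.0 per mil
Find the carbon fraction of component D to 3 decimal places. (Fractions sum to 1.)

0.307

Let f_D and f_C be the unknown fractions; fractions sum to 1 so f_D + f_C = 0.652.
Mass balance: Σ fᵢ·δᵢ = δ_bulk ⇒ f_D·(-58.0) + f_C·(-38.7) = -49.6 − (-18.448) = -31.152
Substitute f_C = 0.652 − f_D:
f_D·(-58.0 − -38.7) = -31.152 − 0.652×(-38.7) = -5.919
f_D = -5.919 / -19.3 = 0.3067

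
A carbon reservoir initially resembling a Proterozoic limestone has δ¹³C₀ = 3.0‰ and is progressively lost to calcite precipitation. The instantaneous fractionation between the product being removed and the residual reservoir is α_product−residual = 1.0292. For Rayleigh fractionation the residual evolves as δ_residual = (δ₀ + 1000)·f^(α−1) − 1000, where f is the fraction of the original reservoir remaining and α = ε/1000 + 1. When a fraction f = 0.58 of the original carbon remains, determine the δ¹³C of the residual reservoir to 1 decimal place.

-12.8‰

Rayleigh residual: δ_res = (δ₀ + 1000)·f^(α−1) − 1000
α − 1 = 0.02920
f^(α−1) = 0.58^(0.02920) = 0.984220
δ_res = (3.0 + 1000) × 0.984220 − 1000 = 987.172 − 1000 = -12.83‰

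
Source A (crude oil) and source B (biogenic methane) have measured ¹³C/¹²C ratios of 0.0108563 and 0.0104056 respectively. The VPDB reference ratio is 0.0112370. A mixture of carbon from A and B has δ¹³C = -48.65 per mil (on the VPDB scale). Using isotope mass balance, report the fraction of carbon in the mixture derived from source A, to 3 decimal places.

δ_A = (0.0108563/0.0112370 − 1)×1000 = (0.966121 − 1)×1000 = -33.879 per mil
δ_B = (0.0104056/0.0112370 − 1)×1000 = (0.926012 − 1)×1000 = -73.988 per mil
f_A = (δ_mix − δ_B)/(δ_A − δ_B) = (-48.65 − (-73.988))/(-33.879 − (-73.988))
f_A = 25.338 / 40.109 = 0.6317

0.632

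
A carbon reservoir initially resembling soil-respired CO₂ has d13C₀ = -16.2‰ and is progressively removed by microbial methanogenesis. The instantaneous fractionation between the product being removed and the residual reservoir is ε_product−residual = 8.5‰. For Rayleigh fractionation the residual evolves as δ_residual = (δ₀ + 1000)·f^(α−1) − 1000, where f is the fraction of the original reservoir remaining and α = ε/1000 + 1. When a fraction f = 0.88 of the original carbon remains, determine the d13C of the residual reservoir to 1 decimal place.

-17.3‰

Rayleigh residual: δ_res = (δ₀ + 1000)·f^(α−1) − 1000
α = ε/1000 + 1 = 1.00850, so α − 1 = 0.00850
f^(α−1) = 0.88^(0.00850) = 0.998914
δ_res = (-16.2 + 1000) × 0.998914 − 1000 = 982.732 − 1000 = -17.27‰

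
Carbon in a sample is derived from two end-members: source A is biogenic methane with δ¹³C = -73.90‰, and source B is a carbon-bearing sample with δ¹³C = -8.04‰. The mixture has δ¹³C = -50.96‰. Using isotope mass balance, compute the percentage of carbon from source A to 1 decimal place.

δ_mix = f_A·δ_A + (1 − f_A)·δ_B  ⇒  f_A = (δ_mix − δ_B)/(δ_A − δ_B)
f_A = (-50.96 − (-8.04)) / (-73.90 − (-8.04))
f_A = -42.92 / -65.86 = 0.6517

65.2%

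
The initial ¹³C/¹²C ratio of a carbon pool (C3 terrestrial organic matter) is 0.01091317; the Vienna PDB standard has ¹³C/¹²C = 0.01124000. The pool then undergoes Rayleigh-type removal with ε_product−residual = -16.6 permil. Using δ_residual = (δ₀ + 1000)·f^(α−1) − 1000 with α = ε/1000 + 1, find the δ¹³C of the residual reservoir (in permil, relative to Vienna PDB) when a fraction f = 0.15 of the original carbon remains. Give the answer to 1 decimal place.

2.0 permil

δ₀ = (0.01091317/0.01124000 − 1)×1000 = (0.970923 − 1)×1000 = -29.077 permil
α − 1 = ε/1000 = -0.0166
f^(α−1) = 0.15^(-0.0166) = 1.031993
δ_res = (-29.077 + 1000) × 1.031993 − 1000 = 1001.986 − 1000 = 1.99 permil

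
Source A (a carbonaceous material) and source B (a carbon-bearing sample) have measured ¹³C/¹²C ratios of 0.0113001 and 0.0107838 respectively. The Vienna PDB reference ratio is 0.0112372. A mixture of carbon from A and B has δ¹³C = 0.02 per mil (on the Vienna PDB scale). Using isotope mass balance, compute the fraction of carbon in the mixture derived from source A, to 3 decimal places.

0.879

δ_A = (0.0113001/0.0112372 − 1)×1000 = (1.005597 − 1)×1000 = 5.597 per mil
δ_B = (0.0107838/0.0112372 − 1)×1000 = (0.959652 − 1)×1000 = -40.348 per mil
f_A = (δ_mix − δ_B)/(δ_A − δ_B) = (0.02 − (-40.348))/(5.597 − (-40.348))
f_A = 40.368 / 45.946 = 0.8786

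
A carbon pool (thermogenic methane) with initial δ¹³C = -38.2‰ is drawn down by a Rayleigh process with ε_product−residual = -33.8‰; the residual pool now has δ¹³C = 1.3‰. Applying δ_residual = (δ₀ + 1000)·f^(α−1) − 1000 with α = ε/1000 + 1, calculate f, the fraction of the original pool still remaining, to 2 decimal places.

α − 1 = ε/1000 = -0.0338
(δ_res + 1000)/(δ₀ + 1000) = (1.3 + 1000)/(-38.2 + 1000) = 1001.3/961.8 = 1.041069
f = 1.041069^(1/-0.0338) = exp(ln(1.041069)/-0.0338) = exp(0.04025/-0.0338)
f = exp(-1.1908) = 0.3040

0.30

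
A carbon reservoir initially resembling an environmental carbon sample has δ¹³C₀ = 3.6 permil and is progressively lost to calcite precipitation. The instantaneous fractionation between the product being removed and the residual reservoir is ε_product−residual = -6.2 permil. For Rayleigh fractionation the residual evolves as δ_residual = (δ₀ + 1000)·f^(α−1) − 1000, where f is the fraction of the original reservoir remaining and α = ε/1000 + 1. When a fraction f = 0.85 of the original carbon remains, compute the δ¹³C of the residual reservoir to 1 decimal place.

4.6 permil

Rayleigh residual: δ_res = (δ₀ + 1000)·f^(α−1) − 1000
α = ε/1000 + 1 = 0.99380, so α − 1 = -0.00620
f^(α−1) = 0.85^(-0.00620) = 1.001008
δ_res = (3.6 + 1000) × 1.001008 − 1000 = 1004.612 − 1000 = 4.61 permil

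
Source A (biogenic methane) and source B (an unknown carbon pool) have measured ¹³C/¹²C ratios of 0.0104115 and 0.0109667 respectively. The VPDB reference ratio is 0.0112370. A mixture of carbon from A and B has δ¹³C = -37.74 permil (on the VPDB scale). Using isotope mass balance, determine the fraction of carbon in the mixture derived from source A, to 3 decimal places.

δ_A = (0.0104115/0.0112370 − 1)×1000 = (0.926537 − 1)×1000 = -73.463 permil
δ_B = (0.0109667/0.0112370 − 1)×1000 = (0.975946 − 1)×1000 = -24.054 permil
f_A = (δ_mix − δ_B)/(δ_A − δ_B) = (-37.74 − (-24.054))/(-73.463 − (-24.054))
f_A = -13.686 / -49.408 = 0.2770

0.277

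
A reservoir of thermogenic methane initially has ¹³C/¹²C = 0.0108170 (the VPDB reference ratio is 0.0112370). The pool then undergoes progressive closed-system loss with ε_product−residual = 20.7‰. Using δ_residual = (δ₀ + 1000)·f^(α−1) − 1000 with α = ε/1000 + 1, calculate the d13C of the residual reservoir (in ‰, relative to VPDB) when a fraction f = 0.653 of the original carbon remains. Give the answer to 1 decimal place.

-45.8‰

δ₀ = (0.0108170/0.0112370 − 1)×1000 = (0.962623 − 1)×1000 = -37.377‰
α − 1 = ε/1000 = 0.0207
f^(α−1) = 0.653^(0.0207) = 0.991217
δ_res = (-37.377 + 1000) × 0.991217 − 1000 = 954.169 − 1000 = -45.83‰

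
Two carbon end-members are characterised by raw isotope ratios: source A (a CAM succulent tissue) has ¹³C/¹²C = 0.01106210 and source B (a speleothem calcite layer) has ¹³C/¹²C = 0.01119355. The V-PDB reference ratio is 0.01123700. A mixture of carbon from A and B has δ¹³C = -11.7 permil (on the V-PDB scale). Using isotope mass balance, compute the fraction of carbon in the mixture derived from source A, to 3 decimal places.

δ_A = (0.01106210/0.01123700 − 1)×1000 = (0.984435 − 1)×1000 = -15.565 permil
δ_B = (0.01119355/0.01123700 − 1)×1000 = (0.996133 − 1)×1000 = -3.867 permil
f_A = (δ_mix − δ_B)/(δ_A − δ_B) = (-11.7 − (-3.867))/(-15.565 − (-3.867))
f_A = -7.833 / -11.698 = 0.6696

0.670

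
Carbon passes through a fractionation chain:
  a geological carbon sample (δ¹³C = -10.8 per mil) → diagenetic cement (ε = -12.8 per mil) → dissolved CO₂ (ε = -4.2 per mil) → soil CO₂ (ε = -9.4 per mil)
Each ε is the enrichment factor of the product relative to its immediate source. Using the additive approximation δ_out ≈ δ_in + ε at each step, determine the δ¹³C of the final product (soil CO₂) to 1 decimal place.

-37.2 per mil

step 1: δ ≈ -10.8 + (-12.8) = -23.6 per mil
step 2: δ ≈ -23.6 + (-4.2) = -27.8 per mil
step 3: δ ≈ -27.8 + (-9.4) = -37.2 per mil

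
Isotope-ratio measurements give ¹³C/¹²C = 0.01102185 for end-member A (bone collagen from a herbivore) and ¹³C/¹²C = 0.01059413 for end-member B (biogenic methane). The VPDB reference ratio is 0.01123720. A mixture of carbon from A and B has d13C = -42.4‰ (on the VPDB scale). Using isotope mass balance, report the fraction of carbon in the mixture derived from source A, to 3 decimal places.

0.390

δ_A = (0.01102185/0.01123720 − 1)×1000 = (0.980836 − 1)×1000 = -19.164‰
δ_B = (0.01059413/0.01123720 − 1)×1000 = (0.942773 − 1)×1000 = -57.227‰
f_A = (δ_mix − δ_B)/(δ_A − δ_B) = (-42.4 − (-57.227))/(-19.164 − (-57.227))
f_A = 14.827 / 38.063 = 0.3895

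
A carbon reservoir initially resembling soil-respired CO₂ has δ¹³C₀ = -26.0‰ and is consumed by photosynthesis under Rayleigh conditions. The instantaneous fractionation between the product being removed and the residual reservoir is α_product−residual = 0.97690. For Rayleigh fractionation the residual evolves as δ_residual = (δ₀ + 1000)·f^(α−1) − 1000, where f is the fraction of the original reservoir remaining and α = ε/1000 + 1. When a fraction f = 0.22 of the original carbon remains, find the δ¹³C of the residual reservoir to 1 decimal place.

Rayleigh residual: δ_res = (δ₀ + 1000)·f^(α−1) − 1000
α − 1 = -0.02310
f^(α−1) = 0.22^(-0.02310) = 1.035595
δ_res = (-26.0 + 1000) × 1.035595 − 1000 = 1008.670 − 1000 = 8.67‰

8.7‰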